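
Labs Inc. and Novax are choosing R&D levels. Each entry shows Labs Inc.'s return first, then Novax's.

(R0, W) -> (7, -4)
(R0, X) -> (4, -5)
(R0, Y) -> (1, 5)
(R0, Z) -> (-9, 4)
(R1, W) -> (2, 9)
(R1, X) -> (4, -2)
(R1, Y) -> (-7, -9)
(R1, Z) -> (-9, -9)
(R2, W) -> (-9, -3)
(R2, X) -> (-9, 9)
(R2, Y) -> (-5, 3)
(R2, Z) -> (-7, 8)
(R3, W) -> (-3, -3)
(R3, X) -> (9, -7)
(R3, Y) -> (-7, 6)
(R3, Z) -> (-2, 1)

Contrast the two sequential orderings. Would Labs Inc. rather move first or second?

If Labs Inc. leads: Novax's best replies are R0→Y, R1→W, R2→X, R3→Y; Labs Inc.'s induced payoffs 1, 2, -9, -7; outcome (R1, W), payoffs (2, 9).
If Novax leads: Labs Inc.'s best replies are W→R0, X→R3, Y→R0, Z→R3; Novax's induced payoffs -4, -7, 5, 1; outcome (R0, Y), payoffs (1, 5).
Labs Inc. gets 2 moving first and 1 moving second, so Labs Inc. prefers to move first.

first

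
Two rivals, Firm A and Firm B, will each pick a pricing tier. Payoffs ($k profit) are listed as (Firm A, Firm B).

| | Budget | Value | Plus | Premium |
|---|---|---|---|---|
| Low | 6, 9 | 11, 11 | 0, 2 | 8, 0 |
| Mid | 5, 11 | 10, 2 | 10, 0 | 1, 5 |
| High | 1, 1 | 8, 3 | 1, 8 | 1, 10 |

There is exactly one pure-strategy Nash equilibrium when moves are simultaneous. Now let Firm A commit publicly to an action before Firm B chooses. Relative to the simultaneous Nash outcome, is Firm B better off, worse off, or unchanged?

unchanged

Work backward from Firm B's decision.
- Low: BR = Value, leader payoff 11.
- Mid: BR = Budget, leader payoff 5.
- High: BR = Premium, leader payoff 1.
Among 11, 5, 1, the best is 11 at Low. Subgame-perfect outcome: (Low, Value) with payoffs (11, 11).
Now find the simultaneous Nash equilibrium.
Firm A's best replies: Budget→Low; Value→Low; Plus→Mid; Premium→Low.
Firm B's best replies: Low→Value; Mid→Budget; High→Premium.
Only (Low, Value) has each player best-responding; Nash payoffs (11, 11).
Firm B earns 11 sequentially versus 11 at the Nash outcome: unchanged.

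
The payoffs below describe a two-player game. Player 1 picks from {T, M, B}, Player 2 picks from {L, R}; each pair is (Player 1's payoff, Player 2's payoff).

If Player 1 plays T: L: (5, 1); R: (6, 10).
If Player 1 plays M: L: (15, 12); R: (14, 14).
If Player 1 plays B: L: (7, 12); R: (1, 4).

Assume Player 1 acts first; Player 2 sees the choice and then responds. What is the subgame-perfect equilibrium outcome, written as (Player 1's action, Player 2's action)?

Solve by backward induction (Player 1 leads).
- T: BR = R, leader payoff 6.
- M: BR = R, leader payoff 14.
- B: BR = L, leader payoff 7.
Player 1's induced payoffs are 6, 14, 7, so Player 1 commits to M. Subgame-perfect outcome: (M, R) with payoffs (14, 14).

(M, R)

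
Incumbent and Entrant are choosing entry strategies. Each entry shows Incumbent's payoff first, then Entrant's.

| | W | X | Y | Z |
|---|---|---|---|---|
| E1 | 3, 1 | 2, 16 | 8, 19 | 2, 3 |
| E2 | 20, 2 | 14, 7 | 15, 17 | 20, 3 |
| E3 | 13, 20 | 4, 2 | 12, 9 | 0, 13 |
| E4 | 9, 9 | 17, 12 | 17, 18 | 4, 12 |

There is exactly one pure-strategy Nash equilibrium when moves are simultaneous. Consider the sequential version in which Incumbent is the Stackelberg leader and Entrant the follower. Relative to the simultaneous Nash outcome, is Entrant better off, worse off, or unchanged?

Solve by backward induction (Incumbent leads).
- E1: Entrant compares 1, 16, 19, 3 and picks Y; Incumbent would get 8.
- E2: Entrant compares 2, 7, 17, 3 and picks Y; Incumbent would get 15.
- E3: Entrant compares 20, 2, 9, 13 and picks W; Incumbent would get 13.
- E4: Entrant compares 9, 12, 18, 12 and picks Y; Incumbent would get 17.
Incumbent's induced payoffs are 8, 15, 13, 17, so Incumbent commits to E4. Subgame-perfect outcome: (E4, Y) with payoffs (17, 18).
Under simultaneous play:
Incumbent's best replies: W→E2; X→E4; Y→E4; Z→E2.
Entrant's best replies: E1→Y; E2→Y; E3→W; E4→Y.
Only (E4, Y) has each player best-responding; Nash payoffs (17, 18).
Entrant earns 18 sequentially versus 18 at the Nash outcome: unchanged.

unchanged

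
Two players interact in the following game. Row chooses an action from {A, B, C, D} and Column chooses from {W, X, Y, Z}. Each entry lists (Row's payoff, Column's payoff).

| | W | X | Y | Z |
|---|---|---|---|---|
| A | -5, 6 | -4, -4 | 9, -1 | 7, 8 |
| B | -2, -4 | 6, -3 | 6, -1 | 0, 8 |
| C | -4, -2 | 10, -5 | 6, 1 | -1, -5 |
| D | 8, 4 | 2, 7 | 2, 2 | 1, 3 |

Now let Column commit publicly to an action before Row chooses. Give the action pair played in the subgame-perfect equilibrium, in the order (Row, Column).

(A, Z)

Row best-responds to each possible Column move:
- W → Row plays D (best of -5, -2, -4, 8); Column gets 4.
- X → Row plays C (best of -4, 6, 10, 2); Column gets -5.
- Y → Row plays A (best of 9, 6, 6, 2); Column gets -1.
- Z → Row plays A (best of 7, 0, -1, 1); Column gets 8.
Among 4, -5, -1, 8, the best is 8 at Z. Subgame-perfect outcome: (A, Z) with payoffs (7, 8).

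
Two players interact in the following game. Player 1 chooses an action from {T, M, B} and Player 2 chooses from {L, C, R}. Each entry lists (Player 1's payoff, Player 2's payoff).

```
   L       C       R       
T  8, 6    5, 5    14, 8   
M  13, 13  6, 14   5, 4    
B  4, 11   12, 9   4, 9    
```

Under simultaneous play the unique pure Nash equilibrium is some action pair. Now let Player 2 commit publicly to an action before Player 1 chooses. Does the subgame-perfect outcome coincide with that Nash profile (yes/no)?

Backward induction with Player 2 moving first.
- L: Player 1 compares 8, 13, 4 and picks M; Player 2 would get 13.
- C: Player 1 compares 5, 6, 12 and picks B; Player 2 would get 9.
- R: Player 1 compares 14, 5, 4 and picks T; Player 2 would get 8.
Player 2's induced payoffs are 13, 9, 8, so Player 2 commits to L. Subgame-perfect outcome: (M, L) with payoffs (13, 13).
Under simultaneous play:
Player 1's best replies: L→M; C→B; R→T.
Player 2's best replies: T→R; M→C; B→L.
Only (T, R) has each player best-responding; Nash payoffs (14, 8).
Sequential outcome (M, L) differs from the Nash profile (T, R).

no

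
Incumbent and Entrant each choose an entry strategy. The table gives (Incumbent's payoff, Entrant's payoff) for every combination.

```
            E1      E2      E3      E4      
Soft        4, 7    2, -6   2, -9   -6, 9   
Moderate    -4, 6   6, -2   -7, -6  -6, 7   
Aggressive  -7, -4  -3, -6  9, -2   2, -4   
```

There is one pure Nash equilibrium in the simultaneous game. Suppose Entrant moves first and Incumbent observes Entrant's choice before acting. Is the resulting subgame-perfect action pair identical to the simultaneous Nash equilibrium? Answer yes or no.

no

Incumbent best-responds to each possible Entrant move:
- E1 → Incumbent plays Soft (best of 4, -4, -7); Entrant gets 7.
- E2 → Incumbent plays Moderate (best of 2, 6, -3); Entrant gets -2.
- E3 → Incumbent plays Aggressive (best of 2, -7, 9); Entrant gets -2.
- E4 → Incumbent plays Aggressive (best of -6, -6, 2); Entrant gets -4.
Entrant's induced payoffs are 7, -2, -2, -4, so Entrant commits to E1. Subgame-perfect outcome: (Soft, E1) with payoffs (4, 7).
For the simultaneous game, intersect best replies.
Incumbent's best replies: E1→Soft; E2→Moderate; E3→Aggressive; E4→Aggressive.
Entrant's best replies: Soft→E4; Moderate→E4; Aggressive→E3.
The unique mutual best reply is (Aggressive, E3), giving (9, -2).
Sequential outcome (Soft, E1) differs from the Nash profile (Aggressive, E3).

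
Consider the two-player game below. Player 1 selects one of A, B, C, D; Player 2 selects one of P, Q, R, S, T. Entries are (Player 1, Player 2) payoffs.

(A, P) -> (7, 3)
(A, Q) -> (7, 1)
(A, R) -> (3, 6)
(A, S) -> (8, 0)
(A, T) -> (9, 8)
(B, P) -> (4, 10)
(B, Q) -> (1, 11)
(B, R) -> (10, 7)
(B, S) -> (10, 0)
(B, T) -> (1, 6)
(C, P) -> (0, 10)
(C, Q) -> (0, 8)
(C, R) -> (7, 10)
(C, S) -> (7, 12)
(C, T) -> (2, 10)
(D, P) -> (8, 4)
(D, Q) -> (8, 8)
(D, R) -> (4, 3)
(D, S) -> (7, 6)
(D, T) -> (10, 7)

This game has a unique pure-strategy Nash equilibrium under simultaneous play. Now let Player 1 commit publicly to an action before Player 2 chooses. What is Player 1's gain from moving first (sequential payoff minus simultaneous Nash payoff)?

1

Backward induction with Player 1 moving first.
- A → Player 2 plays T (best of 3, 1, 6, 0, 8); Player 1 gets 9.
- B → Player 2 plays Q (best of 10, 11, 7, 0, 6); Player 1 gets 1.
- C → Player 2 plays S (best of 10, 8, 10, 12, 10); Player 1 gets 7.
- D → Player 2 plays Q (best of 4, 8, 3, 6, 7); Player 1 gets 8.
Maximizing over 9, 1, 7, 8, Player 1 chooses A. Subgame-perfect outcome: (A, T) with payoffs (9, 8).
Under simultaneous play:
Player 1's best replies: P→D; Q→D; R→B; S→B; T→D.
Player 2's best replies: A→T; B→Q; C→S; D→Q.
The unique mutual best reply is (D, Q), giving (8, 8).
Player 1's commitment gain: 9 − 8 = 1.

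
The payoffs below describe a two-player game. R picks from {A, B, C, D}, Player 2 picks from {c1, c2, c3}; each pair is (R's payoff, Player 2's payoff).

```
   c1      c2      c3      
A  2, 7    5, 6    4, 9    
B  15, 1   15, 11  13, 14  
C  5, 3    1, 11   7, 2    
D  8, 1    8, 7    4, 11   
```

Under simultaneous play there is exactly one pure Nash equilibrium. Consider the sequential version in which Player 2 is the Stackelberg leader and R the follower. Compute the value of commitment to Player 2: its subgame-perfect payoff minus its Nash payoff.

Solve by backward induction (Player 2 leads).
- c1: BR = B, leader payoff 1.
- c2: BR = B, leader payoff 11.
- c3: BR = B, leader payoff 14.
Player 2's induced payoffs are 1, 11, 14, so Player 2 commits to c3. Subgame-perfect outcome: (B, c3) with payoffs (13, 14).
Under simultaneous play:
R's best replies: c1→B; c2→B; c3→B.
Player 2's best replies: A→c3; B→c3; C→c2; D→c3.
Only (B, c3) has each player best-responding; Nash payoffs (13, 14).
Player 2's commitment gain: 14 − 14 = 0.

0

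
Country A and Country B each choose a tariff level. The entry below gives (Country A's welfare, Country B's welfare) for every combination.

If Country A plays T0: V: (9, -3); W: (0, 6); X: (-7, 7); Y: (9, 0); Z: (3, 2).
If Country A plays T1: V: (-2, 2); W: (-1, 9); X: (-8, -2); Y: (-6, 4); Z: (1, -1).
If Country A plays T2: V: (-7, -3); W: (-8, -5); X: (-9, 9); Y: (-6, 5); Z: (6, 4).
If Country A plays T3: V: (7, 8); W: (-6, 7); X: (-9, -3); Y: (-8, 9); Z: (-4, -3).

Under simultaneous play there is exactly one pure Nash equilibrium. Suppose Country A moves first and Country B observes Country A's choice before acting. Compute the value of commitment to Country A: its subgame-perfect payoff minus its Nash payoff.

6

Work backward from Country B's decision.
- T0: BR = X, leader payoff -7.
- T1: BR = W, leader payoff -1.
- T2: BR = X, leader payoff -9.
- T3: BR = Y, leader payoff -8.
Country A's induced payoffs are -7, -1, -9, -8, so Country A commits to T1. Subgame-perfect outcome: (T1, W) with payoffs (-1, 9).
Now find the simultaneous Nash equilibrium.
Country A's best replies: V→T0; W→T0; X→T0; Y→T0; Z→T2.
Country B's best replies: T0→X; T1→W; T2→X; T3→Y.
Only (T0, X) has each player best-responding; Nash payoffs (-7, 7).
Country A's commitment gain: -1 − -7 = 6.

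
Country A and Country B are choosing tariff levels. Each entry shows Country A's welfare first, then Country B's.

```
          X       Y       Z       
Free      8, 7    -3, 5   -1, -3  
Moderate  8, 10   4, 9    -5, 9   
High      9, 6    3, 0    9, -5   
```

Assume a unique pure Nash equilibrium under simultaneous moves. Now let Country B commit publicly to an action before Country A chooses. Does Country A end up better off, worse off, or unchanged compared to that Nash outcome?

Work backward from Country A's decision.
- X → Country A plays High (best of 8, 8, 9); Country B gets 6.
- Y → Country A plays Moderate (best of -3, 4, 3); Country B gets 9.
- Z → Country A plays High (best of -1, -5, 9); Country B gets -5.
Maximizing over 6, 9, -5, Country B chooses Y. Subgame-perfect outcome: (Moderate, Y) with payoffs (4, 9).
Under simultaneous play:
Country A's best replies: X→High; Y→Moderate; Z→High.
Country B's best replies: Free→X; Moderate→X; High→X.
Only (High, X) has each player best-responding; Nash payoffs (9, 6).
Country A earns 4 sequentially versus 9 at the Nash outcome: worse off.

worse off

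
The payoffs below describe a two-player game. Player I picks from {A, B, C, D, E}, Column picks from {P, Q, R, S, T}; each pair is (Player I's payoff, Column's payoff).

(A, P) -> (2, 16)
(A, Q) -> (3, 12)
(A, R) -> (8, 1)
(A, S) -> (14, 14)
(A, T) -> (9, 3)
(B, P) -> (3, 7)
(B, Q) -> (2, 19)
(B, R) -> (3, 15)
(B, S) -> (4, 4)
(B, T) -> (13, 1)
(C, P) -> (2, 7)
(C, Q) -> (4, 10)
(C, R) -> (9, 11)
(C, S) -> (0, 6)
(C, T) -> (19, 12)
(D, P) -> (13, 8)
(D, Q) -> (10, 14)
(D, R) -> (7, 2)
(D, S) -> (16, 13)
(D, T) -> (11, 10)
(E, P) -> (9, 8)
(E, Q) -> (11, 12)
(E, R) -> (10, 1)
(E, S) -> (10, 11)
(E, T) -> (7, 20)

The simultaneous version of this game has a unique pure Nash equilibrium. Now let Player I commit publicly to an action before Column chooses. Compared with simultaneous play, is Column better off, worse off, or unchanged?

Backward induction with Player I moving first.
- A: Column compares 16, 12, 1, 14, 3 and picks P; Player I would get 2.
- B: Column compares 7, 19, 15, 4, 1 and picks Q; Player I would get 2.
- C: Column compares 7, 10, 11, 6, 12 and picks T; Player I would get 19.
- D: Column compares 8, 14, 2, 13, 10 and picks Q; Player I would get 10.
- E: Column compares 8, 12, 1, 11, 20 and picks T; Player I would get 7.
Maximizing over 2, 2, 19, 10, 7, Player I chooses C. Subgame-perfect outcome: (C, T) with payoffs (19, 12).
Now find the simultaneous Nash equilibrium.
Player I's best replies: P→D; Q→E; R→E; S→D; T→C.
Column's best replies: A→P; B→Q; C→T; D→Q; E→T.
The unique mutual best reply is (C, T), giving (19, 12).
Column earns 12 sequentially versus 12 at the Nash outcome: unchanged.

unchanged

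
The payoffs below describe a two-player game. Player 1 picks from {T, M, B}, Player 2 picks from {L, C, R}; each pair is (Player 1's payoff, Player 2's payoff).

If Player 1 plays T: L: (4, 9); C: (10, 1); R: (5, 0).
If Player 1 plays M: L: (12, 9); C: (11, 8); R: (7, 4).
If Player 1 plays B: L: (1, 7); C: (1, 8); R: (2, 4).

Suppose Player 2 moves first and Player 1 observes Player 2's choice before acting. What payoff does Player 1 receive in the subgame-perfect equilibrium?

12

Player 1 best-responds to each possible Player 2 move:
- L: BR = M, leader payoff 9.
- C: BR = M, leader payoff 8.
- R: BR = M, leader payoff 4.
Maximizing over 9, 8, 4, Player 2 chooses L. Subgame-perfect outcome: (M, L) with payoffs (12, 9).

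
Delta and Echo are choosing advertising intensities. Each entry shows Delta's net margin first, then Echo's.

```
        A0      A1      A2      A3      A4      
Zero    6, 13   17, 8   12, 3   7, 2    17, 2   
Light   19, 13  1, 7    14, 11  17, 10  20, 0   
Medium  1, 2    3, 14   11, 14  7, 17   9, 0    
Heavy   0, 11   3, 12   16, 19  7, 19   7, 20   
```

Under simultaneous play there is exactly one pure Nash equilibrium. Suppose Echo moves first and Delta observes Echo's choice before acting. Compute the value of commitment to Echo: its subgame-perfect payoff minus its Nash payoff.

6

Solve by backward induction (Echo leads).
- A0 → Delta plays Light (best of 6, 19, 1, 0); Echo gets 13.
- A1 → Delta plays Zero (best of 17, 1, 3, 3); Echo gets 8.
- A2 → Delta plays Heavy (best of 12, 14, 11, 16); Echo gets 19.
- A3 → Delta plays Light (best of 7, 17, 7, 7); Echo gets 10.
- A4 → Delta plays Light (best of 17, 20, 9, 7); Echo gets 0.
Maximizing over 13, 8, 19, 10, 0, Echo chooses A2. Subgame-perfect outcome: (Heavy, A2) with payoffs (16, 19).
Under simultaneous play:
Delta's best replies: A0→Light; A1→Zero; A2→Heavy; A3→Light; A4→Light.
Echo's best replies: Zero→A0; Light→A0; Medium→A3; Heavy→A4.
The unique mutual best reply is (Light, A0), giving (19, 13).
Echo's commitment gain: 19 − 13 = 6.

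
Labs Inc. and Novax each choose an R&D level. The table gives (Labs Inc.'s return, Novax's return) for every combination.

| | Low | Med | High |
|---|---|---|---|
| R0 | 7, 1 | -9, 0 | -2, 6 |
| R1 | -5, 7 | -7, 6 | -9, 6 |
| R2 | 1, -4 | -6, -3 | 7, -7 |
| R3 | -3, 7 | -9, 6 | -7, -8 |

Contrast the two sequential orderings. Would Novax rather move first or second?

If Labs Inc. leads: Novax's best replies are R0→High, R1→Low, R2→Med, R3→Low; Labs Inc.'s induced payoffs -2, -5, -6, -3; outcome (R0, High), payoffs (-2, 6).
If Novax leads: Labs Inc.'s best replies are Low→R0, Med→R2, High→R2; Novax's induced payoffs 1, -3, -7; outcome (R0, Low), payoffs (7, 1).
Novax gets 1 moving first and 6 moving second, so Novax prefers to move second.

second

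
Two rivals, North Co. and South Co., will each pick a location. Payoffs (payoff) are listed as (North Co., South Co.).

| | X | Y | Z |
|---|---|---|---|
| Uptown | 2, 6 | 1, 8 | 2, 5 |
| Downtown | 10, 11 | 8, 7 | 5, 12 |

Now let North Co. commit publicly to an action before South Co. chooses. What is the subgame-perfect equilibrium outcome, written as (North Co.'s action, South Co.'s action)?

South Co. best-responds to each possible North Co. move:
- Uptown: South Co. compares 6, 8, 5 and picks Y; North Co. would get 1.
- Downtown: South Co. compares 11, 7, 12 and picks Z; North Co. would get 5.
Maximizing over 1, 5, North Co. chooses Downtown. Subgame-perfect outcome: (Downtown, Z) with payoffs (5, 12).

(Downtown, Z)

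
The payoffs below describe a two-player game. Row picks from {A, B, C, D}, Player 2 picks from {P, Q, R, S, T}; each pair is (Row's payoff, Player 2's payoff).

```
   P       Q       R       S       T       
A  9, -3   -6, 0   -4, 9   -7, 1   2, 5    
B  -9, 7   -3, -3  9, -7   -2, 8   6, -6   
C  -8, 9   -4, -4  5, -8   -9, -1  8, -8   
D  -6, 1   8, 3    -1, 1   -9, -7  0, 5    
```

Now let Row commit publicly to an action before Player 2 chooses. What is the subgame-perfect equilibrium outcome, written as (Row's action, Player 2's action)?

Player 2 best-responds to each possible Row move:
- A: BR = R, leader payoff -4.
- B: BR = S, leader payoff -2.
- C: BR = P, leader payoff -8.
- D: BR = T, leader payoff 0.
Maximizing over -4, -2, -8, 0, Row chooses D. Subgame-perfect outcome: (D, T) with payoffs (0, 5).

(D, T)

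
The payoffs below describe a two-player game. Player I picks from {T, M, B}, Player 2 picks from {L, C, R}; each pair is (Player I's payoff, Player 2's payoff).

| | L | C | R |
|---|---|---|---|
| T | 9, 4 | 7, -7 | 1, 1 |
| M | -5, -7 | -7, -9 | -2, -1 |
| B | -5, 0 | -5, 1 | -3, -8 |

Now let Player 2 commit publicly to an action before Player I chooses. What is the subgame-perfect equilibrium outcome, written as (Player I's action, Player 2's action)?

(T, L)

Player I best-responds to each possible Player 2 move:
- L → Player I plays T (best of 9, -5, -5); Player 2 gets 4.
- C → Player I plays T (best of 7, -7, -5); Player 2 gets -7.
- R → Player I plays T (best of 1, -2, -3); Player 2 gets 1.
Maximizing over 4, -7, 1, Player 2 chooses L. Subgame-perfect outcome: (T, L) with payoffs (9, 4).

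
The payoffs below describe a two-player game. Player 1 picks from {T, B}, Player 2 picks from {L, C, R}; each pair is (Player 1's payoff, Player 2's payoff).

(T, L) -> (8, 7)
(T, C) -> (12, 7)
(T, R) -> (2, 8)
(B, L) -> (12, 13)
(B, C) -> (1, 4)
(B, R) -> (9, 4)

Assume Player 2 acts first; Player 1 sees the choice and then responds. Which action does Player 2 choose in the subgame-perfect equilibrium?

L

Work backward from Player 1's decision.
- L: BR = B, leader payoff 13.
- C: BR = T, leader payoff 7.
- R: BR = B, leader payoff 4.
Among 13, 7, 4, the best is 13 at L. Subgame-perfect outcome: (B, L) with payoffs (12, 13).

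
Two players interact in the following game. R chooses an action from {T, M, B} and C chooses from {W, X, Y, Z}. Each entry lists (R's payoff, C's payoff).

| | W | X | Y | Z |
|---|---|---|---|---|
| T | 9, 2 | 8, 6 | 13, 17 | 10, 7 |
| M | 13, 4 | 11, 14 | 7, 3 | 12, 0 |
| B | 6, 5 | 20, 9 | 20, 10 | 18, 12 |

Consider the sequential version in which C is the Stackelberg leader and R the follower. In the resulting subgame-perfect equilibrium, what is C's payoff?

Backward induction with C moving first.
- W: R compares 9, 13, 6 and picks M; C would get 4.
- X: R compares 8, 11, 20 and picks B; C would get 9.
- Y: R compares 13, 7, 20 and picks B; C would get 10.
- Z: R compares 10, 12, 18 and picks B; C would get 12.
Among 4, 9, 10, 12, the best is 12 at Z. Subgame-perfect outcome: (B, Z) with payoffs (18, 12).

12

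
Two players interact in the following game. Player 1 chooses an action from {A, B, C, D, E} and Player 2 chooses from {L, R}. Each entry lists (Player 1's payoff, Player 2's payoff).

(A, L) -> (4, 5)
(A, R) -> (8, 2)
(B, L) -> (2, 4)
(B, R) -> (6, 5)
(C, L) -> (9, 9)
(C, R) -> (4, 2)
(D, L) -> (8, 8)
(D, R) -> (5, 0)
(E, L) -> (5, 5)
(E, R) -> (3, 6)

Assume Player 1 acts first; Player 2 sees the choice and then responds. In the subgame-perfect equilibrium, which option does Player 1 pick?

Backward induction with Player 1 moving first.
- A: Player 2 compares 5, 2 and picks L; Player 1 would get 4.
- B: Player 2 compares 4, 5 and picks R; Player 1 would get 6.
- C: Player 2 compares 9, 2 and picks L; Player 1 would get 9.
- D: Player 2 compares 8, 0 and picks L; Player 1 would get 8.
- E: Player 2 compares 5, 6 and picks R; Player 1 would get 3.
Among 4, 6, 9, 8, 3, the best is 9 at C. Subgame-perfect outcome: (C, L) with payoffs (9, 9).

C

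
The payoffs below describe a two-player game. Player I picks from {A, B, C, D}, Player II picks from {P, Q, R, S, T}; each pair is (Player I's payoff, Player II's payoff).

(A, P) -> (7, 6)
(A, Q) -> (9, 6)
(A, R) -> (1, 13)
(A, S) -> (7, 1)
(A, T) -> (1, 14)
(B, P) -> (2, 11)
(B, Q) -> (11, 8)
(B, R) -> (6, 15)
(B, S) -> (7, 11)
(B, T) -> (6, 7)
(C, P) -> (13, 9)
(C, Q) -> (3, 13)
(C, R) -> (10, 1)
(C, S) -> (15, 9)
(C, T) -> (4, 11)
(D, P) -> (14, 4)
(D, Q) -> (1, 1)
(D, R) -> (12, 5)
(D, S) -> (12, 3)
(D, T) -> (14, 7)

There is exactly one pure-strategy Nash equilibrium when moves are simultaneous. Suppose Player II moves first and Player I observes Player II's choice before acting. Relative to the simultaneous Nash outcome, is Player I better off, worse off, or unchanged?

Backward induction with Player II moving first.
- P: BR = D, leader payoff 4.
- Q: BR = B, leader payoff 8.
- R: BR = D, leader payoff 5.
- S: BR = C, leader payoff 9.
- T: BR = D, leader payoff 7.
Among 4, 8, 5, 9, 7, the best is 9 at S. Subgame-perfect outcome: (C, S) with payoffs (15, 9).
For the simultaneous game, intersect best replies.
Player I's best replies: P→D; Q→B; R→D; S→C; T→D.
Player II's best replies: A→T; B→R; C→Q; D→T.
The unique mutual best reply is (D, T), giving (14, 7).
Player I earns 15 sequentially versus 14 at the Nash outcome: better off.

better off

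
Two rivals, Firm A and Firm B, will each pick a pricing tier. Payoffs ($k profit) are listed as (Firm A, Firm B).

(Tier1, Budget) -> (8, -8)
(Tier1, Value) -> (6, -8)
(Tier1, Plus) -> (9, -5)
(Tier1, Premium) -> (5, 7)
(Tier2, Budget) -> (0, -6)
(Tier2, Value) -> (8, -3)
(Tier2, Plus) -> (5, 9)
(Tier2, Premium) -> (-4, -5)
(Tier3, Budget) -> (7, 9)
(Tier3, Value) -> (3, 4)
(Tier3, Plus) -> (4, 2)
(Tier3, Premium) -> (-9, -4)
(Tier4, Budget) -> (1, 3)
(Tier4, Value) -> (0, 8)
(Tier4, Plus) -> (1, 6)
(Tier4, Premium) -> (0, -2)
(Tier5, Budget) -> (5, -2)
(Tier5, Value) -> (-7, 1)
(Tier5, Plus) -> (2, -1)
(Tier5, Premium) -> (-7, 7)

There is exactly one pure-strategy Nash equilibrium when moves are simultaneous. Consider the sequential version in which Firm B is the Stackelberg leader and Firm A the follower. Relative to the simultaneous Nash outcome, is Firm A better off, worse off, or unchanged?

unchanged

Firm A best-responds to each possible Firm B move:
- Budget: Firm A compares 8, 0, 7, 1, 5 and picks Tier1; Firm B would get -8.
- Value: Firm A compares 6, 8, 3, 0, -7 and picks Tier2; Firm B would get -3.
- Plus: Firm A compares 9, 5, 4, 1, 2 and picks Tier1; Firm B would get -5.
- Premium: Firm A compares 5, -4, -9, 0, -7 and picks Tier1; Firm B would get 7.
Maximizing over -8, -3, -5, 7, Firm B chooses Premium. Subgame-perfect outcome: (Tier1, Premium) with payoffs (5, 7).
Under simultaneous play:
Firm A's best replies: Budget→Tier1; Value→Tier2; Plus→Tier1; Premium→Tier1.
Firm B's best replies: Tier1→Premium; Tier2→Plus; Tier3→Budget; Tier4→Value; Tier5→Premium.
The unique mutual best reply is (Tier1, Premium), giving (5, 7).
Firm A earns 5 sequentially versus 5 at the Nash outcome: unchanged.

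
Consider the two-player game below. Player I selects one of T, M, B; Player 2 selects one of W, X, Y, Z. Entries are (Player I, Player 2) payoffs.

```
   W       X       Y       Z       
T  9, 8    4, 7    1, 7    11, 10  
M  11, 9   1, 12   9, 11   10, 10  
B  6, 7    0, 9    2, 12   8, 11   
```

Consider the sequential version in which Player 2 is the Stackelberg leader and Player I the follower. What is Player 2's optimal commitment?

Y

Solve by backward induction (Player 2 leads).
- W: Player I compares 9, 11, 6 and picks M; Player 2 would get 9.
- X: Player I compares 4, 1, 0 and picks T; Player 2 would get 7.
- Y: Player I compares 1, 9, 2 and picks M; Player 2 would get 11.
- Z: Player I compares 11, 10, 8 and picks T; Player 2 would get 10.
Player 2's induced payoffs are 9, 7, 11, 10, so Player 2 commits to Y. Subgame-perfect outcome: (M, Y) with payoffs (9, 11).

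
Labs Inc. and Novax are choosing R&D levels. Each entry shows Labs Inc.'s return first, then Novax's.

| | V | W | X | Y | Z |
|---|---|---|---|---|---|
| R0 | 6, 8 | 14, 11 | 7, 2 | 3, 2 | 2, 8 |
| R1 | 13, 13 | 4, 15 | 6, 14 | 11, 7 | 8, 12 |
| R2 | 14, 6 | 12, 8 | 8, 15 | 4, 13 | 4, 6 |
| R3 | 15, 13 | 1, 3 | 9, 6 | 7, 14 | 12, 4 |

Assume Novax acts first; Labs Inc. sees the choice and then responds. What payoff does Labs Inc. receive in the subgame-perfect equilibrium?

15

Work backward from Labs Inc.'s decision.
- V: Labs Inc. compares 6, 13, 14, 15 and picks R3; Novax would get 13.
- W: Labs Inc. compares 14, 4, 12, 1 and picks R0; Novax would get 11.
- X: Labs Inc. compares 7, 6, 8, 9 and picks R3; Novax would get 6.
- Y: Labs Inc. compares 3, 11, 4, 7 and picks R1; Novax would get 7.
- Z: Labs Inc. compares 2, 8, 4, 12 and picks R3; Novax would get 4.
Novax's induced payoffs are 13, 11, 6, 7, 4, so Novax commits to V. Subgame-perfect outcome: (R3, V) with payoffs (15, 13).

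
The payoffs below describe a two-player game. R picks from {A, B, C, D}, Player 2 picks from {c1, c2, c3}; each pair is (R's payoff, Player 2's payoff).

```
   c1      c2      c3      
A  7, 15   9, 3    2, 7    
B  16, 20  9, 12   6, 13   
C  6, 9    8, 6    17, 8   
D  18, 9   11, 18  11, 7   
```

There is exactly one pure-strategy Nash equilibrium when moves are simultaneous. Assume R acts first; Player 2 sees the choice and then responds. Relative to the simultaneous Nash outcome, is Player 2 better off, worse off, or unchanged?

better off

Backward induction with R moving first.
- A: Player 2 compares 15, 3, 7 and picks c1; R would get 7.
- B: Player 2 compares 20, 12, 13 and picks c1; R would get 16.
- C: Player 2 compares 9, 6, 8 and picks c1; R would get 6.
- D: Player 2 compares 9, 18, 7 and picks c2; R would get 11.
Maximizing over 7, 16, 6, 11, R chooses B. Subgame-perfect outcome: (B, c1) with payoffs (16, 20).
Under simultaneous play:
R's best replies: c1→D; c2→D; c3→C.
Player 2's best replies: A→c1; B→c1; C→c1; D→c2.
The unique mutual best reply is (D, c2), giving (11, 18).
Player 2 earns 20 sequentially versus 18 at the Nash outcome: better off.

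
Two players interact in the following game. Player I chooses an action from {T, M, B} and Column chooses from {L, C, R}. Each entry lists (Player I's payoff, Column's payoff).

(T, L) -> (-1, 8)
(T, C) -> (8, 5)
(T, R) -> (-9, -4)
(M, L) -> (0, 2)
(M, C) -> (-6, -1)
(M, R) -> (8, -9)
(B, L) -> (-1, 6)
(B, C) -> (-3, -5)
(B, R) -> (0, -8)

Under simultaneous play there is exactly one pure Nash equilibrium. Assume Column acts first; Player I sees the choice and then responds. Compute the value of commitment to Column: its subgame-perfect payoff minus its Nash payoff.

Backward induction with Column moving first.
- L → Player I plays M (best of -1, 0, -1); Column gets 2.
- C → Player I plays T (best of 8, -6, -3); Column gets 5.
- R → Player I plays M (best of -9, 8, 0); Column gets -9.
Column's induced payoffs are 2, 5, -9, so Column commits to C. Subgame-perfect outcome: (T, C) with payoffs (8, 5).
Under simultaneous play:
Player I's best replies: L→M; C→T; R→M.
Column's best replies: T→L; M→L; B→L.
The unique mutual best reply is (M, L), giving (0, 2).
Column's commitment gain: 5 − 2 = 3.

3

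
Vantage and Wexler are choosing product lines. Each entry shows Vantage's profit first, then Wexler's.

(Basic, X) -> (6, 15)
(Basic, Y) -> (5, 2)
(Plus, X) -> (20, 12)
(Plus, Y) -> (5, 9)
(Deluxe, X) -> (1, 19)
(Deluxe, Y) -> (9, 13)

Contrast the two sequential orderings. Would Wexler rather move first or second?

first

If Vantage leads: Wexler's best replies are Basic→X, Plus→X, Deluxe→X; Vantage's induced payoffs 6, 20, 1; outcome (Plus, X), payoffs (20, 12).
If Wexler leads: Vantage's best replies are X→Plus, Y→Deluxe; Wexler's induced payoffs 12, 13; outcome (Deluxe, Y), payoffs (9, 13).
Wexler gets 13 moving first and 12 moving second, so Wexler prefers to move first.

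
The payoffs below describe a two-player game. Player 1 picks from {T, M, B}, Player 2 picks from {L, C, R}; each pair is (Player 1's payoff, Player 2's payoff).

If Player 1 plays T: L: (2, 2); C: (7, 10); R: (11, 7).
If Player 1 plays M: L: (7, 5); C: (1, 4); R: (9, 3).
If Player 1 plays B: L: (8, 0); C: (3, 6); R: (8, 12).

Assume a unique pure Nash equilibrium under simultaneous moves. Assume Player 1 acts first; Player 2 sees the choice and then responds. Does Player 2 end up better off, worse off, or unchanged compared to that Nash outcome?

Backward induction with Player 1 moving first.
- T → Player 2 plays C (best of 2, 10, 7); Player 1 gets 7.
- M → Player 2 plays L (best of 5, 4, 3); Player 1 gets 7.
- B → Player 2 plays R (best of 0, 6, 12); Player 1 gets 8.
Among 7, 7, 8, the best is 8 at B. Subgame-perfect outcome: (B, R) with payoffs (8, 12).
Under simultaneous play:
Player 1's best replies: L→B; C→T; R→T.
Player 2's best replies: T→C; M→L; B→R.
Only (T, C) has each player best-responding; Nash payoffs (7, 10).
Player 2 earns 12 sequentially versus 10 at the Nash outcome: better off.

better off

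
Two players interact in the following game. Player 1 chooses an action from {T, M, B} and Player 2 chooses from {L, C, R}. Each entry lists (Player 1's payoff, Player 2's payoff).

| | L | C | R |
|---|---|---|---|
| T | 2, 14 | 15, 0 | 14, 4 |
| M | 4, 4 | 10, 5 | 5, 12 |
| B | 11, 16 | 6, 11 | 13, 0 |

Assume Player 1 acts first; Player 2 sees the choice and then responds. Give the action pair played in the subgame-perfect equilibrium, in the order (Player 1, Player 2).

(B, L)

Solve by backward induction (Player 1 leads).
- T: BR = L, leader payoff 2.
- M: BR = R, leader payoff 5.
- B: BR = L, leader payoff 11.
Maximizing over 2, 5, 11, Player 1 chooses B. Subgame-perfect outcome: (B, L) with payoffs (11, 16).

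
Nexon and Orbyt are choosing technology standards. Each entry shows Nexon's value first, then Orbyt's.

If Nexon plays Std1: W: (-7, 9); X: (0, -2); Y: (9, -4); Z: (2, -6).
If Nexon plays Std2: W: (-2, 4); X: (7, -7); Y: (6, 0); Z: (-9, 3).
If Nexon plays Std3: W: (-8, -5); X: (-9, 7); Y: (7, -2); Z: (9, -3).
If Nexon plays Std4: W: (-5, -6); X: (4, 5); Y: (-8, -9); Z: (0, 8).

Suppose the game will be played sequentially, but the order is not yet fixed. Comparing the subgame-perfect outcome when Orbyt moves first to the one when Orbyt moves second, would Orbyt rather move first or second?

second

If Nexon leads: Orbyt's best replies are Std1→W, Std2→W, Std3→X, Std4→Z; Nexon's induced payoffs -7, -2, -9, 0; outcome (Std4, Z), payoffs (0, 8).
If Orbyt leads: Nexon's best replies are W→Std2, X→Std2, Y→Std1, Z→Std3; Orbyt's induced payoffs 4, -7, -4, -3; outcome (Std2, W), payoffs (-2, 4).
Orbyt gets 4 moving first and 8 moving second, so Orbyt prefers to move second.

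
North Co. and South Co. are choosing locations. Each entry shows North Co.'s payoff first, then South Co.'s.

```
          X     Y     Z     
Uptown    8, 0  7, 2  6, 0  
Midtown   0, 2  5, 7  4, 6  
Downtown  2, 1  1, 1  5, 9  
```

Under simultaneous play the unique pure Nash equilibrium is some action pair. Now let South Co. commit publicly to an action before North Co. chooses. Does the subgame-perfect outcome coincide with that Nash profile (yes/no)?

yes

Backward induction with South Co. moving first.
- X → North Co. plays Uptown (best of 8, 0, 2); South Co. gets 0.
- Y → North Co. plays Uptown (best of 7, 5, 1); South Co. gets 2.
- Z → North Co. plays Uptown (best of 6, 4, 5); South Co. gets 0.
Maximizing over 0, 2, 0, South Co. chooses Y. Subgame-perfect outcome: (Uptown, Y) with payoffs (7, 2).
For the simultaneous game, intersect best replies.
North Co.'s best replies: X→Uptown; Y→Uptown; Z→Uptown.
South Co.'s best replies: Uptown→Y; Midtown→Y; Downtown→Z.
Only (Uptown, Y) has each player best-responding; Nash payoffs (7, 2).
Sequential outcome (Uptown, Y) coincides with the Nash profile (Uptown, Y).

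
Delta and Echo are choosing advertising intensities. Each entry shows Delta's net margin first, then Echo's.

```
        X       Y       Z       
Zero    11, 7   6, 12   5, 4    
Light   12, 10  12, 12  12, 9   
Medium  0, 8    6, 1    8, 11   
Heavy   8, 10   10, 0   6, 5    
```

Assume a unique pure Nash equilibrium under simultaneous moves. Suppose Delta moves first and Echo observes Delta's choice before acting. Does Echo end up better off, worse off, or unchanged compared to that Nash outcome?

unchanged

Backward induction with Delta moving first.
- Zero: BR = Y, leader payoff 6.
- Light: BR = Y, leader payoff 12.
- Medium: BR = Z, leader payoff 8.
- Heavy: BR = X, leader payoff 8.
Maximizing over 6, 12, 8, 8, Delta chooses Light. Subgame-perfect outcome: (Light, Y) with payoffs (12, 12).
Under simultaneous play:
Delta's best replies: X→Light; Y→Light; Z→Light.
Echo's best replies: Zero→Y; Light→Y; Medium→Z; Heavy→X.
The unique mutual best reply is (Light, Y), giving (12, 12).
Echo earns 12 sequentially versus 12 at the Nash outcome: unchanged.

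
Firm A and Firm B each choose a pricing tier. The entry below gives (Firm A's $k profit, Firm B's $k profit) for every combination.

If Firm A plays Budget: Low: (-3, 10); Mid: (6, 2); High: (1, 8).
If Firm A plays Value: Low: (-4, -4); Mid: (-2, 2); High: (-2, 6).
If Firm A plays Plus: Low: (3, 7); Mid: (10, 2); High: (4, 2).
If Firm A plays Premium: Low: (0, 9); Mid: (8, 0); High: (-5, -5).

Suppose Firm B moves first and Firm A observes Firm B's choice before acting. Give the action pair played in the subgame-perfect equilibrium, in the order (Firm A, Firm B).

Backward induction with Firm B moving first.
- Low: Firm A compares -3, -4, 3, 0 and picks Plus; Firm B would get 7.
- Mid: Firm A compares 6, -2, 10, 8 and picks Plus; Firm B would get 2.
- High: Firm A compares 1, -2, 4, -5 and picks Plus; Firm B would get 2.
Firm B's induced payoffs are 7, 2, 2, so Firm B commits to Low. Subgame-perfect outcome: (Plus, Low) with payoffs (3, 7).

(Plus, Low)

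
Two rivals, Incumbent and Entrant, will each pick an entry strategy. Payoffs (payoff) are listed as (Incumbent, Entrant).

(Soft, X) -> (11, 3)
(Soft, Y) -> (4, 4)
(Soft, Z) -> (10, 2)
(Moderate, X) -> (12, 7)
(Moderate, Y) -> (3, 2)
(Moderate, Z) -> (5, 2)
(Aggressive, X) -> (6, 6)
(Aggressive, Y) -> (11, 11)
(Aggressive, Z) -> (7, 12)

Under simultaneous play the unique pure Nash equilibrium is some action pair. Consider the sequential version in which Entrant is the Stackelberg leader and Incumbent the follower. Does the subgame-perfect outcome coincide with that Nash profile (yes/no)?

Work backward from Incumbent's decision.
- X → Incumbent plays Moderate (best of 11, 12, 6); Entrant gets 7.
- Y → Incumbent plays Aggressive (best of 4, 3, 11); Entrant gets 11.
- Z → Incumbent plays Soft (best of 10, 5, 7); Entrant gets 2.
Among 7, 11, 2, the best is 11 at Y. Subgame-perfect outcome: (Aggressive, Y) with payoffs (11, 11).
Under simultaneous play:
Incumbent's best replies: X→Moderate; Y→Aggressive; Z→Soft.
Entrant's best replies: Soft→Y; Moderate→X; Aggressive→Z.
Only (Moderate, X) has each player best-responding; Nash payoffs (12, 7).
Sequential outcome (Aggressive, Y) differs from the Nash profile (Moderate, X).

no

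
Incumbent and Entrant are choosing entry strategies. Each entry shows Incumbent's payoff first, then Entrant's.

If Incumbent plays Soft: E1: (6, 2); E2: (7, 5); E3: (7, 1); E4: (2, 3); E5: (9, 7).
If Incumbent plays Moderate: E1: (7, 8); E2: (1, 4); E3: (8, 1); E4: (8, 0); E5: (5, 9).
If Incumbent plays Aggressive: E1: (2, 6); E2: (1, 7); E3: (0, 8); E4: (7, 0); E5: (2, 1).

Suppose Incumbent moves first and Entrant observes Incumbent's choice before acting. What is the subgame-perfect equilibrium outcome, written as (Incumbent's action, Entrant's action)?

Solve by backward induction (Incumbent leads).
- Soft → Entrant plays E5 (best of 2, 5, 1, 3, 7); Incumbent gets 9.
- Moderate → Entrant plays E5 (best of 8, 4, 1, 0, 9); Incumbent gets 5.
- Aggressive → Entrant plays E3 (best of 6, 7, 8, 0, 1); Incumbent gets 0.
Maximizing over 9, 5, 0, Incumbent chooses Soft. Subgame-perfect outcome: (Soft, E5) with payoffs (9, 7).

(Soft, E5)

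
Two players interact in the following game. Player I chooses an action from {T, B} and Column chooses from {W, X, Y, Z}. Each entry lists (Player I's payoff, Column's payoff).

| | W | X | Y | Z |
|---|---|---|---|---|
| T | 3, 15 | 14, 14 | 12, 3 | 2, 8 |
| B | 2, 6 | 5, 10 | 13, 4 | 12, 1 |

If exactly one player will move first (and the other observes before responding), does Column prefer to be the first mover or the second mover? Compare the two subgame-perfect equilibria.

first

If Player I leads: Column's best replies are T→W, B→X; Player I's induced payoffs 3, 5; outcome (B, X), payoffs (5, 10).
If Column leads: Player I's best replies are W→T, X→T, Y→B, Z→B; Column's induced payoffs 15, 14, 4, 1; outcome (T, W), payoffs (3, 15).
Column gets 15 moving first and 10 moving second, so Column prefers to move first.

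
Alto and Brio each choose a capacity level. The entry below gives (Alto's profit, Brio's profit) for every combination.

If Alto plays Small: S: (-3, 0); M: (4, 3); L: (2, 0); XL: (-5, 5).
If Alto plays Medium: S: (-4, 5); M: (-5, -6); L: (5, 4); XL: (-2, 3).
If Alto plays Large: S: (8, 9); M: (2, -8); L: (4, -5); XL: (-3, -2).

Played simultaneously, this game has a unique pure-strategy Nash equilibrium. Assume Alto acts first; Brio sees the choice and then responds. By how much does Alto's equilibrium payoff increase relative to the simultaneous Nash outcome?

Work backward from Brio's decision.
- Small: BR = XL, leader payoff -5.
- Medium: BR = S, leader payoff -4.
- Large: BR = S, leader payoff 8.
Among -5, -4, 8, the best is 8 at Large. Subgame-perfect outcome: (Large, S) with payoffs (8, 9).
Under simultaneous play:
Alto's best replies: S→Large; M→Small; L→Medium; XL→Medium.
Brio's best replies: Small→XL; Medium→S; Large→S.
Only (Large, S) has each player best-responding; Nash payoffs (8, 9).
Alto's commitment gain: 8 − 8 = 0.

0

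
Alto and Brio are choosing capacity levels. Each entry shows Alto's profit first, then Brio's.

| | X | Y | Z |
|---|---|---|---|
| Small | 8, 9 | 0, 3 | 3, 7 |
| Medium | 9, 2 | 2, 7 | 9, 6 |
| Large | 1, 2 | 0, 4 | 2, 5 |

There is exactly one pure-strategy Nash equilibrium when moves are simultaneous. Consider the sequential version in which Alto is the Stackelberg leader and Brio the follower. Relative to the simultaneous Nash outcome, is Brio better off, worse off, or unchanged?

Solve by backward induction (Alto leads).
- Small: Brio compares 9, 3, 7 and picks X; Alto would get 8.
- Medium: Brio compares 2, 7, 6 and picks Y; Alto would get 2.
- Large: Brio compares 2, 4, 5 and picks Z; Alto would get 2.
Among 8, 2, 2, the best is 8 at Small. Subgame-perfect outcome: (Small, X) with payoffs (8, 9).
Under simultaneous play:
Alto's best replies: X→Medium; Y→Medium; Z→Medium.
Brio's best replies: Small→X; Medium→Y; Large→Z.
Only (Medium, Y) has each player best-responding; Nash payoffs (2, 7).
Brio earns 9 sequentially versus 7 at the Nash outcome: better off.

better off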